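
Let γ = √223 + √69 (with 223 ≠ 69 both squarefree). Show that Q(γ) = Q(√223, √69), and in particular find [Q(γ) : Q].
[Q(γ) : Q] = 4 (equivalently, Q(γ) = Q(√223, √69))

Obviously Q(γ) ⊆ Q(√223, √69), and [Q(√223, √69):Q] = 4 (since 223, 69 are distinct squarefree integers > 1 with 15387 not a perfect square). To show equality we compute the minimal polynomial of γ. From γ = √223 + √69: γ^2 = 223 + 2√(15387) + 69 = 292 + 2√(15387), so γ^2 - 292 = 2√(15387); squaring, (γ^2 - 292)^2 = 4·15387, i.e. γ^4 - 584γ^2 + 85264 - 61548 = 0, i.e. γ^4 - 584γ^2 + 23716 = 0. So γ is a root of x^4 - 584x^2 + 23716. This polynomial is irreducible over Q: it has no rational root (each ±√223 ± √69 is irrational), and any factorization into two quadratics over Q would force √(15387) ∈ Q (pairing opposite roots) or √223, √69 ∈ Q (other pairings), all impossible. Hence [Q(γ):Q] = 4 = [Q(√223, √69):Q], so Q(γ) = Q(√223, √69).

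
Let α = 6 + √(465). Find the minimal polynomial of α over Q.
m_α(x) = x^2 - 12x - 429

From α - 6 = √(465), squaring gives (α - 6)^2 = 465, i.e. α^2 - 12α + 36 = 465, so α^2 - 12α - 429 = 0. The discriminant of x^2 - 12x - 429 is (-12)^2 - 4·(-429) = 144 + 1716 = 1860, and 4·(465) is not a perfect square in Q since 465 is squarefree and ≠ 1. Hence x^2 - 12x - 429 is irreducible over Q and is the minimal polynomial of α.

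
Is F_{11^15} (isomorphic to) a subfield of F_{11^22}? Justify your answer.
No: F_{11^15} is not a subfield of F_{11^22}

F_{p^m} embeds in F_{p^n} iff m | n. Here 15 ∤ 22 (since 22 = 1·15 + 7 with remainder 7 ≠ 0), so F_{11^15} is not a subfield of F_{11^22}. Equivalently: if it were, the tower law would give 15 = [F_{11^15}:F_11] dividing [F_{11^22}:F_11] = 22, contradiction.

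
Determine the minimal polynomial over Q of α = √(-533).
m_α(x) = x^2 + 533

α satisfies α^2 + 533 = 0, so x^2 + 533 annihilates α. Since d = -533 is squarefree and ≠ 1, it is not a perfect square in Q, so x^2 + 533 has no rational root and is therefore irreducible over Q (a degree-2 polynomial over a field is irreducible iff it has no root). Hence m_α(x) = x^2 + 533.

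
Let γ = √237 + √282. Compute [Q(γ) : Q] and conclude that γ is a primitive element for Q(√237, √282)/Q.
[Q(γ) : Q] = 4 (equivalently, Q(γ) = Q(√237, √282))

Obviously Q(γ) ⊆ Q(√237, √282), and [Q(√237, √282):Q] = 4 (since 237, 282 are distinct squarefree integers > 1 with 66834 not a perfect square). To show equality we compute the minimal polynomial of γ. From γ = √237 + √282: γ^2 = 237 + 2√(66834) + 282 = 519 + 2√(66834), so γ^2 - 519 = 2√(66834); squaring, (γ^2 - 519)^2 = 4·66834, i.e. γ^4 - 1038γ^2 + 269361 - 267336 = 0, i.e. γ^4 - 1038γ^2 + 2025 = 0. So γ is a root of x^4 - 1038x^2 + 2025. This polynomial is irreducible over Q: it has no rational root (each ±√237 ± √282 is irrational), and any factorization into two quadratics over Q would force √(66834) ∈ Q (pairing opposite roots) or √237, √282 ∈ Q (other pairings), all impossible. Hence [Q(γ):Q] = 4 = [Q(√237, √282):Q], so Q(γ) = Q(√237, √282).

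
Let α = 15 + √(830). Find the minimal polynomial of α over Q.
m_α(x) = x^2 - 30x - 605

From α - 15 = √(830), squaring gives (α - 15)^2 = 830, i.e. α^2 - 30α + 225 = 830, so α^2 - 30α - 605 = 0. The discriminant of x^2 - 30x - 605 is (-30)^2 - 4·(-605) = 900 + 2420 = 3320, and 4·(830) is not a perfect square in Q since 830 is squarefree and ≠ 1. Hence x^2 - 30x - 605 is irreducible over Q and is the minimal polynomial of α.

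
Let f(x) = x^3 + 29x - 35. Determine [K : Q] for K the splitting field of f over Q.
[K : Q] = 6

By the rational root test, any rational root of the monic integer polynomial f(x) = x^3 + 29x - 35 must be an integer dividing the constant term -35, i.e. one of ±{1, 5, 7, 35}. Evaluating: f(1) = -5, f(-1) = -65, f(5) = 235, f(-5) = -305, f(7) = 511, f(-7) = -581, f(35) = 43855, f(-35) = -43925; none is 0, so f has no rational root and is therefore irreducible over Q (a cubic with no linear factor over a field is irreducible). For an irreducible cubic, the Galois group is A_3 or S_3 according as the discriminant disc(f) = -4a^3 - 27b^2 = -4·(29)^3 - 27·(-35)^2 = -130631 is or is not a square in Q. Here disc(f) = -130631 is not a perfect square in Q, so the Galois group of f over Q is not contained in A_3 and must be all of S_3. The splitting field has degree |S_3| = 6 over Q, so [K : Q] = 6.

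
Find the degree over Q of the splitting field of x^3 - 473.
[K : Q] = 6

The roots of x^3 - 473 are ∛473, ω∛473, ω^2∛473 where ω = e^(2πi/3) is a primitive cube root of unity, so K = Q(∛473, ω). Now [Q(∛473):Q] = 3 (since 473 is not a perfect cube, x^3 - 473 is irreducible) and [Q(ω):Q] = 2. Both 2 and 3 divide [K:Q], and [K:Q] ≤ 3·2 = 6, so [K:Q] = 6. (Equivalently: Q(∛473) ⊂ R but ω ∉ R, so [K : Q(∛473)] = 2.)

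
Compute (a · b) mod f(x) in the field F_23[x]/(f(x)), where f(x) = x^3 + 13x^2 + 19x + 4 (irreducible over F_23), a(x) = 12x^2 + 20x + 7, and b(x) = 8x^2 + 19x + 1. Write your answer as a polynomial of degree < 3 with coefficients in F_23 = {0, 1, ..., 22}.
a · b ≡ 6x^2 + 9x + 20 (mod f(x))

Multiply in F_23[x]: a(x)·b(x) = (12x^2 + 20x + 7)·(8x^2 + 19x + 1) = 4x^4 + 20x^3 + 11x^2 + 15x + 7. This has degree ≥ 3, so divide by f(x) over F_23: 4x^4 + 20x^3 + 11x^2 + 15x + 7 = (4x + 14)·(x^3 + 13x^2 + 19x + 4) + (6x^2 + 9x + 20). Hence a·b ≡ 6x^2 + 9x + 20 (mod f). (F_23[x]/(f) is a field with 23^3 = 12167 elements since f is irreducible of degree 3.)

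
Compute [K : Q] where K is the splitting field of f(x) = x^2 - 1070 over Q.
[K : Q] = 2

f(x) = x^2 - 1070 factors as (x - √1070)(x + √1070). The splitting field is K = Q(√1070). Since 1070 is squarefree and > 1, it is not a perfect square, so x^2 - 1070 is irreducible over Q and [Q(√1070) : Q] = 2. Hence [K : Q] = 2.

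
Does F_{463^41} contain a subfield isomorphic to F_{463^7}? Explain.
No: F_{463^7} is not a subfield of F_{463^41}

F_{p^m} embeds in F_{p^n} iff m | n. Here 7 ∤ 41 (since 41 = 5·7 + 6 with remainder 6 ≠ 0), so F_{463^7} is not a subfield of F_{463^41}. Equivalently: if it were, the tower law would give 7 = [F_{463^7}:F_463] dividing [F_{463^41}:F_463] = 41, contradiction.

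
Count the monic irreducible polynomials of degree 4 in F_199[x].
There are 392049900 monic irreducible polynomials of degree 4 over F_199

Each element of F_{199^4} that lies in no proper subfield is a root of exactly one monic irreducible of degree 4 over F_199, and each such polynomial has 4 distinct roots in F_{199^4}. By Möbius inversion the count is N_199(4) = (1/4) Σ_{d|4} μ(4/d) · 199^d = (1/4)(μ(4)·199^1 + μ(2)·199^2 + μ(1)·199^4) = 1568199600/4 = 392049900.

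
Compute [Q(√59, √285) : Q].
[Q(√59, √285) : Q] = 4

[Q(√59):Q] = 2 (min poly x^2 - 59, irreducible since 59 is squarefree > 1). For the top step, suppose √285 ∈ Q(√59), say √285 = c + d√59 with c, d ∈ Q. Squaring: 285 = c^2 + 59d^2 + 2cd√59. Since √59 ∉ Q this forces 2cd = 0. If d = 0 then √285 = c ∈ Q, contradicting 285 squarefree > 1. If c = 0 then 285 = 59d^2, so 59·285 = (59d)^2 is a perfect square in Q — but 59·285 = 16815 is not a perfect square (since 59 and 285 are distinct squarefree integers). Contradiction. Hence √285 ∉ Q(√59), so x^2 - 285 stays irreducible over Q(√59) and [Q(√59, √285) : Q(√59)] = 2. By the tower law, [Q(√59, √285) : Q] = 2 · 2 = 4.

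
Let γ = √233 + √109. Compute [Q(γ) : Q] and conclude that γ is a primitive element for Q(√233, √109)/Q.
[Q(γ) : Q] = 4 (equivalently, Q(γ) = Q(√233, √109))

Obviously Q(γ) ⊆ Q(√233, √109), and [Q(√233, √109):Q] = 4 (since 233, 109 are distinct squarefree integers > 1 with 25397 not a perfect square). To show equality we compute the minimal polynomial of γ. From γ = √233 + √109: γ^2 = 233 + 2√(25397) + 109 = 342 + 2√(25397), so γ^2 - 342 = 2√(25397); squaring, (γ^2 - 342)^2 = 4·25397, i.e. γ^4 - 684γ^2 + 116964 - 101588 = 0, i.e. γ^4 - 684γ^2 + 15376 = 0. So γ is a root of x^4 - 684x^2 + 15376. This polynomial is irreducible over Q: it has no rational root (each ±√233 ± √109 is irrational), and any factorization into two quadratics over Q would force √(25397) ∈ Q (pairing opposite roots) or √233, √109 ∈ Q (other pairings), all impossible. Hence [Q(γ):Q] = 4 = [Q(√233, √109):Q], so Q(γ) = Q(√233, √109).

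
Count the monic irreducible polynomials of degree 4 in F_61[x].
There are 3460530 monic irreducible polynomials of degree 4 over F_61

Each element of F_{61^4} that lies in no proper subfield is a root of exactly one monic irreducible of degree 4 over F_61, and each such polynomial has 4 distinct roots in F_{61^4}. By Möbius inversion the count is N_61(4) = (1/4) Σ_{d|4} μ(4/d) · 61^d = (1/4)(μ(4)·61^1 + μ(2)·61^2 + μ(1)·61^4) = 13842120/4 = 3460530.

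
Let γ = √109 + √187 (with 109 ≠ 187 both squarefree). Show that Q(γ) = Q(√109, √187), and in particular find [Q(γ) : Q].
[Q(γ) : Q] = 4 (equivalently, Q(γ) = Q(√109, √187))

Obviously Q(γ) ⊆ Q(√109, √187), and [Q(√109, √187):Q] = 4 (since 109, 187 are distinct squarefree integers > 1 with 20383 not a perfect square). To show equality we compute the minimal polynomial of γ. From γ = √109 + √187: γ^2 = 109 + 2√(20383) + 187 = 296 + 2√(20383), so γ^2 - 296 = 2√(20383); squaring, (γ^2 - 296)^2 = 4·20383, i.e. γ^4 - 592γ^2 + 87616 - 81532 = 0, i.e. γ^4 - 592γ^2 + 6084 = 0. So γ is a root of x^4 - 592x^2 + 6084. This polynomial is irreducible over Q: it has no rational root (each ±√109 ± √187 is irrational), and any factorization into two quadratics over Q would force √(20383) ∈ Q (pairing opposite roots) or √109, √187 ∈ Q (other pairings), all impossible. Hence [Q(γ):Q] = 4 = [Q(√109, √187):Q], so Q(γ) = Q(√109, √187).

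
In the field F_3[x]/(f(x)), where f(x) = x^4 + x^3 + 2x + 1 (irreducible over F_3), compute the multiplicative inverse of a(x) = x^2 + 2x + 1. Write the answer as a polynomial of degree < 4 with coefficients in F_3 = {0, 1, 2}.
a(x)^(-1) ≡ x^3 + x^2 + 2x (mod f(x))

Since f is irreducible over F_3, F_3[x]/(f) is a field and a(x) ≠ 0 has an inverse. Apply the extended Euclidean algorithm to f(x) and a(x) in F_3[x]: f(x) = (x^2 + 2x + 1)·a(x) + (x);  a(x) = (x + 2)·(x) + (1). The last nonzero remainder is the constant 1 = gcd(f, a) in F_3. Back-substituting through the division chain expresses 1 = s(x)·a(x) + t(x)·f(x) with s(x) ≡ x^3 + x^2 + 2x (mod f), so a(x)^(-1) ≡ s(x) = x^3 + x^2 + 2x (mod f). Check: (x^2 + 2x + 1)·(x^3 + x^2 + 2x) = x^5 + 2x^3 + 2x^2 + 2x ≡ 1 (mod x^4 + x^3 + 2x + 1).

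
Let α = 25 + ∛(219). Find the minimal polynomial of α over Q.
m_α(x) = x^3 - 75x^2 + 1875x - 15844

Set β = α - 25 = ∛(219), so β^3 = 219. Then (α - 25)^3 - 219 = 0, i.e. α is a root of g(x) = (x - 25)^3 - 219 = x^3 - 75x^2 + 1875x - 15844. Since g(x) = h(x - 25) where h(x) = x^3 - 219, and h is irreducible over Q (because 219 is not a perfect cube, so h has no rational root, and a monic cubic with no rational root is irreducible), g is also irreducible (irreducibility is preserved under the substitution x → x - 25). Hence m_α(x) = x^3 - 75x^2 + 1875x - 15844.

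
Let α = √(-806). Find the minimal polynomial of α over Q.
m_α(x) = x^2 + 806

α satisfies α^2 + 806 = 0, so x^2 + 806 annihilates α. Since d = -806 is squarefree and ≠ 1, it is not a perfect square in Q, so x^2 + 806 has no rational root and is therefore irreducible over Q (a degree-2 polynomial over a field is irreducible iff it has no root). Hence m_α(x) = x^2 + 806.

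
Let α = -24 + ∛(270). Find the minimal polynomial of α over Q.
m_α(x) = x^3 + 72x^2 + 1728x + 13554

Set β = α + 24 = ∛(270), so β^3 = 270. Then (α + 24)^3 - 270 = 0, i.e. α is a root of g(x) = (x + 24)^3 - 270 = x^3 + 72x^2 + 1728x + 13554. Since g(x) = h(x + 24) where h(x) = x^3 - 270, and h is irreducible over Q (because 270 is not a perfect cube, so h has no rational root, and a monic cubic with no rational root is irreducible), g is also irreducible (irreducibility is preserved under the substitution x → x + 24). Hence m_α(x) = x^3 + 72x^2 + 1728x + 13554.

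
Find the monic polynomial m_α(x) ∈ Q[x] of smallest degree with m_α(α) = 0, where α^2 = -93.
m_α(x) = x^2 + 93

α satisfies α^2 + 93 = 0, so x^2 + 93 annihilates α. Since d = -93 is squarefree and ≠ 1, it is not a perfect square in Q, so x^2 + 93 has no rational root and is therefore irreducible over Q (a degree-2 polynomial over a field is irreducible iff it has no root). Hence m_α(x) = x^2 + 93.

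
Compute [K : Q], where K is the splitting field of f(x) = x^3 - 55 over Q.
[K : Q] = 6

The roots of x^3 - 55 are ∛55, ω∛55, ω^2∛55 where ω = e^(2πi/3) is a primitive cube root of unity, so K = Q(∛55, ω). Now [Q(∛55):Q] = 3 (since 55 is not a perfect cube, x^3 - 55 is irreducible) and [Q(ω):Q] = 2. Both 2 and 3 divide [K:Q], and [K:Q] ≤ 3·2 = 6, so [K:Q] = 6. (Equivalently: Q(∛55) ⊂ R but ω ∉ R, so [K : Q(∛55)] = 2.)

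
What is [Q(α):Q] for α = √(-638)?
[Q(α):Q] = 2

[Q(α):Q] equals the degree of the minimal polynomial of α. Here α^2 = -638 and x^2 + 638 is irreducible (d = -638 is squarefree, ≠ 1, hence not a square), so deg(m_α) = 2. Thus [Q(α):Q] = 2.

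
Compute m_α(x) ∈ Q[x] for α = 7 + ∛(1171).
m_α(x) = x^3 - 21x^2 + 147x - 1514

Set β = α - 7 = ∛(1171), so β^3 = 1171. Then (α - 7)^3 - 1171 = 0, i.e. α is a root of g(x) = (x - 7)^3 - 1171 = x^3 - 21x^2 + 147x - 1514. Since g(x) = h(x - 7) where h(x) = x^3 - 1171, and h is irreducible over Q (because 1171 is not a perfect cube, so h has no rational root, and a monic cubic with no rational root is irreducible), g is also irreducible (irreducibility is preserved under the substitution x → x - 7). Hence m_α(x) = x^3 - 21x^2 + 147x - 1514.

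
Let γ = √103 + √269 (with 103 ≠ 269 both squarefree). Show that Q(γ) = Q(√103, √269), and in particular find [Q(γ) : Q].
[Q(γ) : Q] = 4 (equivalently, Q(γ) = Q(√103, √269))

Obviously Q(γ) ⊆ Q(√103, √269), and [Q(√103, √269):Q] = 4 (since 103, 269 are distinct squarefree integers > 1 with 27707 not a perfect square). To show equality we compute the minimal polynomial of γ. From γ = √103 + √269: γ^2 = 103 + 2√(27707) + 269 = 372 + 2√(27707), so γ^2 - 372 = 2√(27707); squaring, (γ^2 - 372)^2 = 4·27707, i.e. γ^4 - 744γ^2 + 138384 - 110828 = 0, i.e. γ^4 - 744γ^2 + 27556 = 0. So γ is a root of x^4 - 744x^2 + 27556. This polynomial is irreducible over Q: it has no rational root (each ±√103 ± √269 is irrational), and any factorization into two quadratics over Q would force √(27707) ∈ Q (pairing opposite roots) or √103, √269 ∈ Q (other pairings), all impossible. Hence [Q(γ):Q] = 4 = [Q(√103, √269):Q], so Q(γ) = Q(√103, √269).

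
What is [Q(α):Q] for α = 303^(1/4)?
[Q(α):Q] = 4

α is a root of x^4 - 303. By Eisenstein's criterion at the prime p = 3 (which divides the constant term 303 but p^2 = 9 does not, since 303 is squarefree), x^4 - 303 is irreducible over Q. Hence [Q(α):Q] = 4.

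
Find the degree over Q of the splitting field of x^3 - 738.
[K : Q] = 6

The roots of x^3 - 738 are ∛738, ω∛738, ω^2∛738 where ω = e^(2πi/3) is a primitive cube root of unity, so K = Q(∛738, ω). Now [Q(∛738):Q] = 3 (since 738 is not a perfect cube, x^3 - 738 is irreducible) and [Q(ω):Q] = 2. Both 2 and 3 divide [K:Q], and [K:Q] ≤ 3·2 = 6, so [K:Q] = 6. (Equivalently: Q(∛738) ⊂ R but ω ∉ R, so [K : Q(∛738)] = 2.)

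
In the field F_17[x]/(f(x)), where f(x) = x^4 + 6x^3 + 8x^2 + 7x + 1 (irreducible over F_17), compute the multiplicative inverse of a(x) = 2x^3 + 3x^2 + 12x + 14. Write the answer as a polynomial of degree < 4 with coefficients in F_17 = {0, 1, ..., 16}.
a(x)^(-1) ≡ 3x^3 + 5x^2 + 6x + 6 (mod f(x))

Since f is irreducible over F_17, F_17[x]/(f) is a field and a(x) ≠ 0 has an inverse. Apply the extended Euclidean algorithm to f(x) and a(x) in F_17[x]: f(x) = (9x + 15)·a(x) + (8x^2 + 7x + 12);  a(x) = (13x + 6)·(8x^2 + 7x + 12) + (x + 10);  (8x^2 + 7x + 12) = (8x + 12)·(x + 10) + (11). The last nonzero remainder is the constant 11 = gcd(f, a) in F_17. Back-substituting through the division chain expresses 11 = s(x)·a(x) + t(x)·f(x) with s(x) ≡ 16x^3 + 4x^2 + 15x + 15 (mod f), so (16x^3 + 4x^2 + 15x + 15)·a(x) ≡ 11 (mod f). Multiplying by 11^(-1) ≡ 14 in F_17 gives a(x)^(-1) ≡ 14·(16x^3 + 4x^2 + 15x + 15) ≡ 3x^3 + 5x^2 + 6x + 6 (mod f). Check: (2x^3 + 3x^2 + 12x + 14)·(3x^3 + 5x^2 + 6x + 6) = 6x^6 + 2x^5 + 12x^4 + 13x^3 + 7x^2 + 3x + 16 ≡ 1 (mod x^4 + 6x^3 + 8x^2 + 7x + 1).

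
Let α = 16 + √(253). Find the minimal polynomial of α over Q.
m_α(x) = x^2 - 32x + 3

From α - 16 = √(253), squaring gives (α - 16)^2 = 253, i.e. α^2 - 32α + 256 = 253, so α^2 - 32α + 3 = 0. The discriminant of x^2 - 32x + 3 is (-32)^2 - 4·(3) = 1024 - 12 = 1012, and 4·(253) is not a perfect square in Q since 253 is squarefree and ≠ 1. Hence x^2 - 32x + 3 is irreducible over Q and is the minimal polynomial of α.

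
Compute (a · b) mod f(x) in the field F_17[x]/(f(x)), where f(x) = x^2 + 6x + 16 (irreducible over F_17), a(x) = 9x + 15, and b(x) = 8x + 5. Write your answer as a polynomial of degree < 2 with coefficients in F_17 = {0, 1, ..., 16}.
a · b ≡ 5x + 11 (mod f(x))

Multiply in F_17[x]: a(x)·b(x) = (9x + 15)·(8x + 5) = 4x^2 + 12x + 7. This has degree ≥ 2, so divide by f(x) over F_17: 4x^2 + 12x + 7 = (4)·(x^2 + 6x + 16) + (5x + 11). Hence a·b ≡ 5x + 11 (mod f). (F_17[x]/(f) is a field with 17^2 = 289 elements since f is irreducible of degree 2.)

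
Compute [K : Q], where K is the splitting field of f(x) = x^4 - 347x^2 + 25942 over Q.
[K : Q] = 4

Solving the quadratic in x^2: x^2 = (347 ± √(347^2 - 4·25942))/2 = (347 ± √16641)/2 = (347 ± 129)/2, giving x^2 = 109 or x^2 = 238. So f(x) = (x^2 - 109)(x^2 - 238) and the roots of f are ±√109, ±√238. Hence the splitting field is K = Q(√109, √238). Since 109 and 238 are distinct squarefree integers > 1, their product 25942 is not a perfect square, so √238 ∉ Q(√109). By the tower law [K:Q] = [Q(√109,√238):Q(√109)] · [Q(√109):Q] = 2 · 2 = 4.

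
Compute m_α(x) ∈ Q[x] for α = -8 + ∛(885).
m_α(x) = x^3 + 24x^2 + 192x - 373

Set β = α + 8 = ∛(885), so β^3 = 885. Then (α + 8)^3 - 885 = 0, i.e. α is a root of g(x) = (x + 8)^3 - 885 = x^3 + 24x^2 + 192x - 373. Since g(x) = h(x + 8) where h(x) = x^3 - 885, and h is irreducible over Q (because 885 is not a perfect cube, so h has no rational root, and a monic cubic with no rational root is irreducible), g is also irreducible (irreducibility is preserved under the substitution x → x + 8). Hence m_α(x) = x^3 + 24x^2 + 192x - 373.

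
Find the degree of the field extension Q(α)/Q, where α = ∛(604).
[Q(α):Q] = 3

The minimal polynomial of α is x^3 - 604, irreducible over Q since 604 is not a perfect cube (so x^3 - 604 has no rational root). Hence [Q(α):Q] = deg(m_α) = 3.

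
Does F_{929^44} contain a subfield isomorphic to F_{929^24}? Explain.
No: F_{929^24} is not a subfield of F_{929^44}

F_{p^m} embeds in F_{p^n} iff m | n. Here 24 ∤ 44 (since 44 = 1·24 + 20 with remainder 20 ≠ 0), so F_{929^24} is not a subfield of F_{929^44}. Equivalently: if it were, the tower law would give 24 = [F_{929^24}:F_929] dividing [F_{929^44}:F_929] = 44, contradiction.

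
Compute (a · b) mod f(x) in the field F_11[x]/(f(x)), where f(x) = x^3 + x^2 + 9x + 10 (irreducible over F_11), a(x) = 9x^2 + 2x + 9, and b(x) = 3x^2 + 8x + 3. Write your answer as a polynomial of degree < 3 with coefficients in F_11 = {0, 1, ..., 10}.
a · b ≡ 7x^2 + 9x + 1 (mod f(x))

Multiply in F_11[x]: a(x)·b(x) = (9x^2 + 2x + 9)·(3x^2 + 8x + 3) = 5x^4 + x^3 + 4x^2 + x + 5. This has degree ≥ 3, so divide by f(x) over F_11: 5x^4 + x^3 + 4x^2 + x + 5 = (5x + 7)·(x^3 + x^2 + 9x + 10) + (7x^2 + 9x + 1). Hence a·b ≡ 7x^2 + 9x + 1 (mod f). (F_11[x]/(f) is a field with 11^3 = 1331 elements since f is irreducible of degree 3.)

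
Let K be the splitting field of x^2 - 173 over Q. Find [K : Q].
[K : Q] = 2

f(x) = x^2 - 173 factors as (x - √173)(x + √173). The splitting field is K = Q(√173). Since 173 is squarefree and > 1, it is not a perfect square, so x^2 - 173 is irreducible over Q and [Q(√173) : Q] = 2. Hence [K : Q] = 2.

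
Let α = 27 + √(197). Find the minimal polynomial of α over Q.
m_α(x) = x^2 - 54x + 532

From α - 27 = √(197), squaring gives (α - 27)^2 = 197, i.e. α^2 - 54α + 729 = 197, so α^2 - 54α + 532 = 0. The discriminant of x^2 - 54x + 532 is (-54)^2 - 4·(532) = 2916 - 2128 = 788, and 4·(197) is not a perfect square in Q since 197 is squarefree and ≠ 1. Hence x^2 - 54x + 532 is irreducible over Q and is the minimal polynomial of α.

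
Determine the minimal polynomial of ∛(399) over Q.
m_α(x) = x^3 - 399

α satisfies α^3 = 399, so x^3 - 399 annihilates α. By the rational root test, a rational root p/q (in lowest terms) of x^3 - 399 would satisfy p^3 = 399 q^3, forcing q = 1 and p^3 = 399; but 399 is not a perfect cube, contradiction. A monic cubic over Q with no rational root is irreducible (any nontrivial factorization would include a linear factor). Hence x^3 - 399 is the minimal polynomial of α, and in particular [Q(α):Q] = 3.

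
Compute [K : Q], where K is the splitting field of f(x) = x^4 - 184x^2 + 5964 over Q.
[K : Q] = 4

Solving the quadratic in x^2: x^2 = (184 ± √(184^2 - 4·5964))/2 = (184 ± √10000)/2 = (184 ± 100)/2, giving x^2 = 142 or x^2 = 42. So f(x) = (x^2 - 142)(x^2 - 42) and the roots of f are ±√142, ±√42. Hence the splitting field is K = Q(√142, √42). Since 142 and 42 are distinct squarefree integers > 1, their product 5964 is not a perfect square, so √42 ∉ Q(√142). By the tower law [K:Q] = [Q(√142,√42):Q(√142)] · [Q(√142):Q] = 2 · 2 = 4.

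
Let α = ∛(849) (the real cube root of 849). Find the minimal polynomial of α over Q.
m_α(x) = x^3 - 849

α satisfies α^3 = 849, so x^3 - 849 annihilates α. By the rational root test, a rational root p/q (in lowest terms) of x^3 - 849 would satisfy p^3 = 849 q^3, forcing q = 1 and p^3 = 849; but 849 is not a perfect cube, contradiction. A monic cubic over Q with no rational root is irreducible (any nontrivial factorization would include a linear factor). Hence x^3 - 849 is the minimal polynomial of α, and in particular [Q(α):Q] = 3.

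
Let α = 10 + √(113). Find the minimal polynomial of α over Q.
m_α(x) = x^2 - 20x - 13

From α - 10 = √(113), squaring gives (α - 10)^2 = 113, i.e. α^2 - 20α + 100 = 113, so α^2 - 20α - 13 = 0. The discriminant of x^2 - 20x - 13 is (-20)^2 - 4·(-13) = 400 + 52 = 452, and 4·(113) is not a perfect square in Q since 113 is squarefree and ≠ 1. Hence x^2 - 20x - 13 is irreducible over Q and is the minimal polynomial of α.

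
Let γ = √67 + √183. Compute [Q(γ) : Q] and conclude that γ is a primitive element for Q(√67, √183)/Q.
[Q(γ) : Q] = 4 (equivalently, Q(γ) = Q(√67, √183))

Obviously Q(γ) ⊆ Q(√67, √183), and [Q(√67, √183):Q] = 4 (since 67, 183 are distinct squarefree integers > 1 with 12261 not a perfect square). To show equality we compute the minimal polynomial of γ. From γ = √67 + √183: γ^2 = 67 + 2√(12261) + 183 = 250 + 2√(12261), so γ^2 - 250 = 2√(12261); squaring, (γ^2 - 250)^2 = 4·12261, i.e. γ^4 - 500γ^2 + 62500 - 49044 = 0, i.e. γ^4 - 500γ^2 + 13456 = 0. So γ is a root of x^4 - 500x^2 + 13456. This polynomial is irreducible over Q: it has no rational root (each ±√67 ± √183 is irrational), and any factorization into two quadratics over Q would force √(12261) ∈ Q (pairing opposite roots) or √67, √183 ∈ Q (other pairings), all impossible. Hence [Q(γ):Q] = 4 = [Q(√67, √183):Q], so Q(γ) = Q(√67, √183).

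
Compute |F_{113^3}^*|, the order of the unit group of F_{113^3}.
|F_{113^3}^*| = 1442896

F_{113^3} has 113^3 = 1442897 elements; its multiplicative group consists of all nonzero elements, so |F_{113^3}^*| = 1442897 - 1 = 1442896. (It is cyclic since any finite subgroup of the multiplicative group of a field is cyclic.)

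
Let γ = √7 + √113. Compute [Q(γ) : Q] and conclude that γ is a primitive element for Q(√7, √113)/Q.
[Q(γ) : Q] = 4 (equivalently, Q(γ) = Q(√7, √113))

Obviously Q(γ) ⊆ Q(√7, √113), and [Q(√7, √113):Q] = 4 (since 7, 113 are distinct squarefree integers > 1 with 791 not a perfect square). To show equality we compute the minimal polynomial of γ. From γ = √7 + √113: γ^2 = 7 + 2√(791) + 113 = 120 + 2√(791), so γ^2 - 120 = 2√(791); squaring, (γ^2 - 120)^2 = 4·791, i.e. γ^4 - 240γ^2 + 14400 - 3164 = 0, i.e. γ^4 - 240γ^2 + 11236 = 0. So γ is a root of x^4 - 240x^2 + 11236. This polynomial is irreducible over Q: it has no rational root (each ±√7 ± √113 is irrational), and any factorization into two quadratics over Q would force √(791) ∈ Q (pairing opposite roots) or √7, √113 ∈ Q (other pairings), all impossible. Hence [Q(γ):Q] = 4 = [Q(√7, √113):Q], so Q(γ) = Q(√7, √113).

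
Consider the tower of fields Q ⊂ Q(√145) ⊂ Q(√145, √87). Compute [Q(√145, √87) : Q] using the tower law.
[Q(√145, √87) : Q] = 4

[Q(√145):Q] = 2 (min poly x^2 - 145, irreducible since 145 is squarefree > 1). For the top step, suppose √87 ∈ Q(√145), say √87 = c + d√145 with c, d ∈ Q. Squaring: 87 = c^2 + 145d^2 + 2cd√145. Since √145 ∉ Q this forces 2cd = 0. If d = 0 then √87 = c ∈ Q, contradicting 87 squarefree > 1. If c = 0 then 87 = 145d^2, so 145·87 = (145d)^2 is a perfect square in Q — but 145·87 = 12615 is not a perfect square (since 145 and 87 are distinct squarefree integers). Contradiction. Hence √87 ∉ Q(√145), so x^2 - 87 stays irreducible over Q(√145) and [Q(√145, √87) : Q(√145)] = 2. By the tower law, [Q(√145, √87) : Q] = 2 · 2 = 4.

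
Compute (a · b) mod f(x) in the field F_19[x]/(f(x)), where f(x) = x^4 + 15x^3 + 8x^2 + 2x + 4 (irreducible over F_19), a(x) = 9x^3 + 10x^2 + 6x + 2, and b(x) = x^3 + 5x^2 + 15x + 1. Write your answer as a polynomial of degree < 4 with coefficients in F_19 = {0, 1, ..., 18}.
a · b ≡ 9x^3 + 18x^2 + 17x + 8 (mod f(x))

Multiply in F_19[x]: a(x)·b(x) = (9x^3 + 10x^2 + 6x + 2)·(x^3 + 5x^2 + 15x + 1) = 9x^6 + 17x^5 + x^4 + x^3 + 15x^2 + 17x + 2. This has degree ≥ 4, so divide by f(x) over F_19: 9x^6 + 17x^5 + x^4 + x^3 + 15x^2 + 17x + 2 = (9x^2 + 15x + 8)·(x^4 + 15x^3 + 8x^2 + 2x + 4) + (9x^3 + 18x^2 + 17x + 8). Hence a·b ≡ 9x^3 + 18x^2 + 17x + 8 (mod f). (F_19[x]/(f) is a field with 19^4 = 130321 elements since f is irreducible of degree 4.)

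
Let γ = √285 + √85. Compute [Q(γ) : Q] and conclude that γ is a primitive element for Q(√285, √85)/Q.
[Q(γ) : Q] = 4 (equivalently, Q(γ) = Q(√285, √85))

Obviously Q(γ) ⊆ Q(√285, √85), and [Q(√285, √85):Q] = 4 (since 285, 85 are distinct squarefree integers > 1 with 24225 not a perfect square). To show equality we compute the minimal polynomial of γ. From γ = √285 + √85: γ^2 = 285 + 2√(24225) + 85 = 370 + 2√(24225), so γ^2 - 370 = 2√(24225); squaring, (γ^2 - 370)^2 = 4·24225, i.e. γ^4 - 740γ^2 + 136900 - 96900 = 0, i.e. γ^4 - 740γ^2 + 40000 = 0. So γ is a root of x^4 - 740x^2 + 40000. This polynomial is irreducible over Q: it has no rational root (each ±√285 ± √85 is irrational), and any factorization into two quadratics over Q would force √(24225) ∈ Q (pairing opposite roots) or √285, √85 ∈ Q (other pairings), all impossible. Hence [Q(γ):Q] = 4 = [Q(√285, √85):Q], so Q(γ) = Q(√285, √85).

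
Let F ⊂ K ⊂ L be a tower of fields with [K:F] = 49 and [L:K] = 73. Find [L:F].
[L:F] = 3577

The tower law says that for any tower of field extensions F ⊂ K ⊂ L with finite degrees, [L:F] = [L:K] · [K:F]. Here this gives [L:F] = 73 · 49 = 3577.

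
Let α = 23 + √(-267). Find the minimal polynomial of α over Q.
m_α(x) = x^2 - 46x + 796

From α - 23 = √(-267), squaring gives (α - 23)^2 = -267, i.e. α^2 - 46α + 529 = -267, so α^2 - 46α + 796 = 0. The discriminant of x^2 - 46x + 796 is (-46)^2 - 4·(796) = 2116 - 3184 = -1068, and 4·(-267) is not a perfect square in Q since -267 is squarefree and ≠ 1. Hence x^2 - 46x + 796 is irreducible over Q and is the minimal polynomial of α.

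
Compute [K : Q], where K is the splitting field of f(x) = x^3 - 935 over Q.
[K : Q] = 6

The roots of x^3 - 935 are ∛935, ω∛935, ω^2∛935 where ω = e^(2πi/3) is a primitive cube root of unity, so K = Q(∛935, ω). Now [Q(∛935):Q] = 3 (since 935 is not a perfect cube, x^3 - 935 is irreducible) and [Q(ω):Q] = 2. Both 2 and 3 divide [K:Q], and [K:Q] ≤ 3·2 = 6, so [K:Q] = 6. (Equivalently: Q(∛935) ⊂ R but ω ∉ R, so [K : Q(∛935)] = 2.)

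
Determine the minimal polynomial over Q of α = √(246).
m_α(x) = x^2 - 246

α satisfies α^2 - 246 = 0, so x^2 - 246 annihilates α. Since d = 246 is squarefree and ≠ 1, it is not a perfect square in Q, so x^2 - 246 has no rational root and is therefore irreducible over Q (a degree-2 polynomial over a field is irreducible iff it has no root). Hence m_α(x) = x^2 - 246.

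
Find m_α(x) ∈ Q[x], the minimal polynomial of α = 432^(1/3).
m_α(x) = x^3 - 432

α satisfies α^3 = 432, so x^3 - 432 annihilates α. By the rational root test, a rational root p/q (in lowest terms) of x^3 - 432 would satisfy p^3 = 432 q^3, forcing q = 1 and p^3 = 432; but 432 is not a perfect cube, contradiction. A monic cubic over Q with no rational root is irreducible (any nontrivial factorization would include a linear factor). Hence x^3 - 432 is the minimal polynomial of α, and in particular [Q(α):Q] = 3.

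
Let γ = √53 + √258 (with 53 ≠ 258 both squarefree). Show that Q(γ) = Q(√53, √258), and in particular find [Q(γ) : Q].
[Q(γ) : Q] = 4 (equivalently, Q(γ) = Q(√53, √258))

Obviously Q(γ) ⊆ Q(√53, √258), and [Q(√53, √258):Q] = 4 (since 53, 258 are distinct squarefree integers > 1 with 13674 not a perfect square). To show equality we compute the minimal polynomial of γ. From γ = √53 + √258: γ^2 = 53 + 2√(13674) + 258 = 311 + 2√(13674), so γ^2 - 311 = 2√(13674); squaring, (γ^2 - 311)^2 = 4·13674, i.e. γ^4 - 622γ^2 + 96721 - 54696 = 0, i.e. γ^4 - 622γ^2 + 42025 = 0. So γ is a root of x^4 - 622x^2 + 42025. This polynomial is irreducible over Q: it has no rational root (each ±√53 ± √258 is irrational), and any factorization into two quadratics over Q would force √(13674) ∈ Q (pairing opposite roots) or √53, √258 ∈ Q (other pairings), all impossible. Hence [Q(γ):Q] = 4 = [Q(√53, √258):Q], so Q(γ) = Q(√53, √258).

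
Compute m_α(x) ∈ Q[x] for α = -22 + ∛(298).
m_α(x) = x^3 + 66x^2 + 1452x + 10350

Set β = α + 22 = ∛(298), so β^3 = 298. Then (α + 22)^3 - 298 = 0, i.e. α is a root of g(x) = (x + 22)^3 - 298 = x^3 + 66x^2 + 1452x + 10350. Since g(x) = h(x + 22) where h(x) = x^3 - 298, and h is irreducible over Q (because 298 is not a perfect cube, so h has no rational root, and a monic cubic with no rational root is irreducible), g is also irreducible (irreducibility is preserved under the substitution x → x + 22). Hence m_α(x) = x^3 + 66x^2 + 1452x + 10350.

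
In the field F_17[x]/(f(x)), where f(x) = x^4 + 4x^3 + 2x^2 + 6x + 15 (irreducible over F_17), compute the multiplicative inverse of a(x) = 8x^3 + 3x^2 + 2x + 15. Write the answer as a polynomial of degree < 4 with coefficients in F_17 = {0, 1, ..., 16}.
a(x)^(-1) ≡ 15x^3 + 16x^2 + 9x + 7 (mod f(x))

Since f is irreducible over F_17, F_17[x]/(f) is a field and a(x) ≠ 0 has an inverse. Apply the extended Euclidean algorithm to f(x) and a(x) in F_17[x]: f(x) = (15x + 14)·a(x) + (15x^2 + 8x + 9);  a(x) = (13x + 8)·(15x^2 + 8x + 9) + (8x + 11);  (15x^2 + 8x + 9) = (4x + 4)·(8x + 11) + (16). The last nonzero remainder is the constant 16 = gcd(f, a) in F_17. Back-substituting through the division chain expresses 16 = s(x)·a(x) + t(x)·f(x) with s(x) ≡ 2x^3 + x^2 + 8x + 10 (mod f), so (2x^3 + x^2 + 8x + 10)·a(x) ≡ 16 (mod f). Multiplying by 16^(-1) ≡ 16 in F_17 gives a(x)^(-1) ≡ 16·(2x^3 + x^2 + 8x + 10) ≡ 15x^3 + 16x^2 + 9x + 7 (mod f). Check: (8x^3 + 3x^2 + 2x + 15)·(15x^3 + 16x^2 + 9x + 7) = x^6 + 3x^5 + 14x^4 + 7x^2 + 13x + 3 ≡ 1 (mod x^4 + 4x^3 + 2x^2 + 6x + 15).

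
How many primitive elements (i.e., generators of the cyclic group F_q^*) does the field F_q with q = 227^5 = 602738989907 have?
There are φ(602738989906) = 298702508160 primitive elements

F_q^* is cyclic of order q - 1 = 602738989906. A cyclic group of order m has exactly φ(m) generators. Here m = 602738989906 = 2 · 113 · 2666986681, so the number of primitive elements is φ(602738989906) = 298702508160.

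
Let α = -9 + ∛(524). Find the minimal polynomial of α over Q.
m_α(x) = x^3 + 27x^2 + 243x + 205

Set β = α + 9 = ∛(524), so β^3 = 524. Then (α + 9)^3 - 524 = 0, i.e. α is a root of g(x) = (x + 9)^3 - 524 = x^3 + 27x^2 + 243x + 205. Since g(x) = h(x + 9) where h(x) = x^3 - 524, and h is irreducible over Q (because 524 is not a perfect cube, so h has no rational root, and a monic cubic with no rational root is irreducible), g is also irreducible (irreducibility is preserved under the substitution x → x + 9). Hence m_α(x) = x^3 + 27x^2 + 243x + 205.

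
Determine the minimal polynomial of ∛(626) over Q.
m_α(x) = x^3 - 626

α satisfies α^3 = 626, so x^3 - 626 annihilates α. By the rational root test, a rational root p/q (in lowest terms) of x^3 - 626 would satisfy p^3 = 626 q^3, forcing q = 1 and p^3 = 626; but 626 is not a perfect cube, contradiction. A monic cubic over Q with no rational root is irreducible (any nontrivial factorization would include a linear factor). Hence x^3 - 626 is the minimal polynomial of α, and in particular [Q(α):Q] = 3.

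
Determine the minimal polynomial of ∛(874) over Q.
m_α(x) = x^3 - 874

α satisfies α^3 = 874, so x^3 - 874 annihilates α. By the rational root test, a rational root p/q (in lowest terms) of x^3 - 874 would satisfy p^3 = 874 q^3, forcing q = 1 and p^3 = 874; but 874 is not a perfect cube, contradiction. A monic cubic over Q with no rational root is irreducible (any nontrivial factorization would include a linear factor). Hence x^3 - 874 is the minimal polynomial of α, and in particular [Q(α):Q] = 3.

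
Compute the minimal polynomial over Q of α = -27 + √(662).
m_α(x) = x^2 + 54x + 67

From α + 27 = √(662), squaring gives (α + 27)^2 = 662, i.e. α^2 + 54α + 729 = 662, so α^2 + 54α + 67 = 0. The discriminant of x^2 + 54x + 67 is (54)^2 - 4·(67) = 2916 - 268 = 2648, and 4·(662) is not a perfect square in Q since 662 is squarefree and ≠ 1. Hence x^2 + 54x + 67 is irreducible over Q and is the minimal polynomial of α.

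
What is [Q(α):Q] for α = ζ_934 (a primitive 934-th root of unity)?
[Q(α):Q] = 466

The minimal polynomial of ζ_934 over Q is the 934-th cyclotomic polynomial Φ_934(x), which is irreducible over Q and has degree φ(934) = 466. Hence [Q(α):Q] = φ(934) = 466.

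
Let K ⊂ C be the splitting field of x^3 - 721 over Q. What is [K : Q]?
[K : Q] = 6

The roots of x^3 - 721 are ∛721, ω∛721, ω^2∛721 where ω = e^(2πi/3) is a primitive cube root of unity, so K = Q(∛721, ω). Now [Q(∛721):Q] = 3 (since 721 is not a perfect cube, x^3 - 721 is irreducible) and [Q(ω):Q] = 2. Both 2 and 3 divide [K:Q], and [K:Q] ≤ 3·2 = 6, so [K:Q] = 6. (Equivalently: Q(∛721) ⊂ R but ω ∉ R, so [K : Q(∛721)] = 2.)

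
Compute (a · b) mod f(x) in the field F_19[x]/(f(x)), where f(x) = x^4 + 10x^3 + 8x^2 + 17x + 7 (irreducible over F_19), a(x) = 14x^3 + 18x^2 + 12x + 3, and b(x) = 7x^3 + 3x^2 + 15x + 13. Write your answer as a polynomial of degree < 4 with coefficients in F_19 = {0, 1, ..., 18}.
a · b ≡ 15x^3 + 6x^2 + 11x + 2 (mod f(x))

Multiply in F_19[x]: a(x)·b(x) = (14x^3 + 18x^2 + 12x + 3)·(7x^3 + 3x^2 + 15x + 13) = 3x^6 + 16x^5 + 6x^4 + 15x^3 + 5x^2 + 11x + 1. This has degree ≥ 4, so divide by f(x) over F_19: 3x^6 + 16x^5 + 6x^4 + 15x^3 + 5x^2 + 11x + 1 = (3x^2 + 5x + 8)·(x^4 + 10x^3 + 8x^2 + 17x + 7) + (15x^3 + 6x^2 + 11x + 2). Hence a·b ≡ 15x^3 + 6x^2 + 11x + 2 (mod f). (F_19[x]/(f) is a field with 19^4 = 130321 elements since f is irreducible of degree 4.)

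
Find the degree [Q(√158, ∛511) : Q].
[Q(√158, ∛511) : Q] = 6

Let L = Q(√158, ∛511). Since Q(√158) ⊂ L and [Q(√158):Q] = 2, the tower law gives 2 | [L:Q]. Likewise Q(∛511) ⊂ L with [Q(∛511):Q] = 3 (because 511 is not a perfect cube), so 3 | [L:Q]. As gcd(2,3) = 1, [L:Q] is divisible by 6. Conversely L is generated over Q by √158 and ∛511, so [L:Q] ≤ 2·3 = 6. Therefore [Q(√158, ∛511) : Q] = 6.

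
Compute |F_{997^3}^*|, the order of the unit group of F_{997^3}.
|F_{997^3}^*| = 991026972

F_{997^3} has 997^3 = 991026973 elements; its multiplicative group consists of all nonzero elements, so |F_{997^3}^*| = 991026973 - 1 = 991026972. (It is cyclic since any finite subgroup of the multiplicative group of a field is cyclic.)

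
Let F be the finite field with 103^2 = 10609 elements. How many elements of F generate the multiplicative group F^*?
There are φ(10608) = 3072 primitive elements

F_q^* is cyclic of order q - 1 = 10608. A cyclic group of order m has exactly φ(m) generators. Here m = 10608 = 2^4 · 3 · 13 · 17, so the number of primitive elements is φ(10608) = 3072.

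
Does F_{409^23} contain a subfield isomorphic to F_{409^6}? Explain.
No: F_{409^6} is not a subfield of F_{409^23}

F_{p^m} embeds in F_{p^n} iff m | n. Here 6 ∤ 23 (since 23 = 3·6 + 5 with remainder 5 ≠ 0), so F_{409^6} is not a subfield of F_{409^23}. Equivalently: if it were, the tower law would give 6 = [F_{409^6}:F_409] dividing [F_{409^23}:F_409] = 23, contradiction.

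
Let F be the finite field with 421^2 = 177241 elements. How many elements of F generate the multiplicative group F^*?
There are φ(177240) = 40320 primitive elements

F_q^* is cyclic of order q - 1 = 177240. A cyclic group of order m has exactly φ(m) generators. Here m = 177240 = 2^3 · 3 · 5 · 7 · 211, so the number of primitive elements is φ(177240) = 40320.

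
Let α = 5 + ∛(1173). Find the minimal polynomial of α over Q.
m_α(x) = x^3 - 15x^2 + 75x - 1298

Set β = α - 5 = ∛(1173), so β^3 = 1173. Then (α - 5)^3 - 1173 = 0, i.e. α is a root of g(x) = (x - 5)^3 - 1173 = x^3 - 15x^2 + 75x - 1298. Since g(x) = h(x - 5) where h(x) = x^3 - 1173, and h is irreducible over Q (because 1173 is not a perfect cube, so h has no rational root, and a monic cubic with no rational root is irreducible), g is also irreducible (irreducibility is preserved under the substitution x → x - 5). Hence m_α(x) = x^3 - 15x^2 + 75x - 1298.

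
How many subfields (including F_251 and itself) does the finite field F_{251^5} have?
F_{251^5} has 2 subfields

The subfields of F_{p^n} are exactly the fields F_{p^d} for d | n (each is the fixed field of the unique index-d subgroup of Gal(F_{p^n}/F_p) ≅ Z/nZ). The divisors of n = 5 are {1, 5}, giving 2 subfields: F_{251^1}, F_{251^5}.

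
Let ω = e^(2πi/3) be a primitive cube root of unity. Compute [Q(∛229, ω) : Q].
[Q(∛229, ω) : Q] = 6

[Q(∛229):Q] = 3 (min poly x^3 - 229, irreducible since 229 is not a perfect cube). [Q(ω):Q] = 2 (min poly x^2 + x + 1). Since Q(∛229) ⊂ R and ω ∉ R, we have ω ∉ Q(∛229), so x^2 + x + 1 remains irreducible over Q(∛229) and [Q(∛229, ω) : Q(∛229)] = 2. By the tower law, [Q(∛229, ω) : Q] = 3 · 2 = 6. (In fact Q(∛229, ω) is the splitting field of x^3 - 229 over Q.)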